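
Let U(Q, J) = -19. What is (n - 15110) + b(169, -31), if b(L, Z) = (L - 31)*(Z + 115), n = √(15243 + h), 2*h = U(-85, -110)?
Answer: -3518 + √60934/2 ≈ -3394.6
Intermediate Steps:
h = -19/2 (h = (½)*(-19) = -19/2 ≈ -9.5000)
n = √60934/2 (n = √(15243 - 19/2) = √(30467/2) = √60934/2 ≈ 123.42)
b(L, Z) = (-31 + L)*(115 + Z)
(n - 15110) + b(169, -31) = (√60934/2 - 15110) + (-3565 - 31*(-31) + 115*169 + 169*(-31)) = (-15110 + √60934/2) + (-3565 + 961 + 19435 - 5239) = (-15110 + √60934/2) + 11592 = -3518 + √60934/2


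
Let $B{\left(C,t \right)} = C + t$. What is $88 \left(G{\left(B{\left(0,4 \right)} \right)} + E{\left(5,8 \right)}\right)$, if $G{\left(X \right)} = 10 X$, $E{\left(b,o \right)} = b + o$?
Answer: $4664$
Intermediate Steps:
$88 \left(G{\left(B{\left(0,4 \right)} \right)} + E{\left(5,8 \right)}\right) = 88 \left(10 \left(0 + 4\right) + \left(5 + 8\right)\right) = 88 \left(10 \cdot 4 + 13\right) = 88 \left(40 + 13\right) = 88 \cdot 53 = 4664$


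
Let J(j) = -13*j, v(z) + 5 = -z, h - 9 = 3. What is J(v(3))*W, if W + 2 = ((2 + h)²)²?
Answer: 3995056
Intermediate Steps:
h = 12 (h = 9 + 3 = 12)
v(z) = -5 - z
W = 38414 (W = -2 + ((2 + 12)²)² = -2 + (14²)² = -2 + 196² = -2 + 38416 = 38414)
J(v(3))*W = -13*(-5 - 1*3)*38414 = -13*(-5 - 3)*38414 = -13*(-8)*38414 = 104*38414 = 3995056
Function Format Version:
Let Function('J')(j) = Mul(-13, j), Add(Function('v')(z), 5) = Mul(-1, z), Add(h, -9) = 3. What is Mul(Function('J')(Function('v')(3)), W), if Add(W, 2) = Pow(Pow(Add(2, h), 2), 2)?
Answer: 3995056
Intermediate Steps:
h = 12 (h = Add(9, 3) = 12)
Function('v')(z) = Add(-5, Mul(-1, z))
W = 38414 (W = Add(-2, Pow(Pow(Add(2, 12), 2), 2)) = Add(-2, Pow(Pow(14, 2), 2)) = Add(-2, Pow(196, 2)) = Add(-2, 38416) = 38414)
Mul(Function('J')(Function('v')(3)), W) = Mul(Mul(-13, Add(-5, Mul(-1, 3))), 38414) = Mul(Mul(-13, Add(-5, -3)), 38414) = Mul(Mul(-13, -8), 38414) = Mul(104, 38414) = 3995056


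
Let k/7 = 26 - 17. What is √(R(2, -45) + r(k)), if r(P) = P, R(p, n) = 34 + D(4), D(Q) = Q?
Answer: √101 ≈ 10.050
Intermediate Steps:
R(p, n) = 38 (R(p, n) = 34 + 4 = 38)
k = 63 (k = 7*(26 - 17) = 7*9 = 63)
√(R(2, -45) + r(k)) = √(38 + 63) = √101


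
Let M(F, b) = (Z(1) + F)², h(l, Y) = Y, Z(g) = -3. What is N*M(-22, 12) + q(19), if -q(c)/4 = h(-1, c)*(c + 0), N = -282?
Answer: -177694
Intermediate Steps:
q(c) = -4*c² (q(c) = -4*c*(c + 0) = -4*c*c = -4*c²)
M(F, b) = (-3 + F)²
N*M(-22, 12) + q(19) = -282*(-3 - 22)² - 4*19² = -282*(-25)² - 4*361 = -282*625 - 1444 = -176250 - 1444 = -177694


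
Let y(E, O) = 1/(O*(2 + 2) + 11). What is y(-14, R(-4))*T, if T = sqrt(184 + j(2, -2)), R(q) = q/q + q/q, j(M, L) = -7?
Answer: sqrt(177)/19 ≈ 0.70022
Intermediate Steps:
R(q) = 2 (R(q) = 1 + 1 = 2)
T = sqrt(177) (T = sqrt(184 - 7) = sqrt(177) ≈ 13.304)
y(E, O) = 1/(11 + 4*O) (y(E, O) = 1/(O*4 + 11) = 1/(4*O + 11) = 1/(11 + 4*O))
y(-14, R(-4))*T = sqrt(177)/(11 + 4*2) = sqrt(177)/(11 + 8) = sqrt(177)/19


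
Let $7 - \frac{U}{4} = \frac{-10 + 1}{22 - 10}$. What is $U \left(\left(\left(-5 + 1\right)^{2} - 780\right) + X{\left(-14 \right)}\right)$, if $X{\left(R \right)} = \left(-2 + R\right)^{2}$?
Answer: $-15748$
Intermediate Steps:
$U = 31$ ($U = 28 - 4 \frac{-10 + 1}{22 - 10} = 28 - 4 \left(- \frac{9}{12}\right) = 28 - 4 \left(\left(-9\right) \frac{1}{12}\right) = 28 - -3 = 28 + 3 = 31$)
$U \left(\left(\left(-5 + 1\right)^{2} - 780\right) + X{\left(-14 \right)}\right) = 31 \left(\left(\left(-5 + 1\right)^{2} - 780\right) + \left(-2 - 14\right)^{2}\right) = 31 \left(\left(\left(-4\right)^{2} - 780\right) + \left(-16\right)^{2}\right) = 31 \left(\left(16 - 780\right) + 256\right) = 31 \left(-764 + 256\right) = 31 \left(-508\right) = -15748$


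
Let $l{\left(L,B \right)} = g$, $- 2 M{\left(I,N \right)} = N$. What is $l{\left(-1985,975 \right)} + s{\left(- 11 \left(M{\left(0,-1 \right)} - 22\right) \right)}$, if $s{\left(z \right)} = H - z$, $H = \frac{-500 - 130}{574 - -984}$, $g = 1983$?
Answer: $\frac{2720417}{1558} \approx 1746.1$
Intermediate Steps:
$M{\left(I,N \right)} = - \frac{N}{2}$
$l{\left(L,B \right)} = 1983$
$H = - \frac{315}{779}$ ($H = - \frac{630}{574 + 984} = - \frac{630}{1558} = \left(-630\right) \frac{1}{1558} = - \frac{315}{779} \approx -0.40436$)
$s{\left(z \right)} = - \frac{315}{779} - z$
$l{\left(-1985,975 \right)} + s{\left(- 11 \left(M{\left(0,-1 \right)} - 22\right) \right)} = 1983 - \left(\frac{315}{779} - 11 \left(\left(- \frac{1}{2}\right) \left(-1\right) - 22\right)\right) = 1983 - \left(\frac{315}{779} - 11 \left(\frac{1}{2} - 22\right)\right) = 1983 - \left(\frac{315}{779} - - \frac{473}{2}\right) = 1983 - \frac{369097}{1558} = \frac{2720417}{1558}$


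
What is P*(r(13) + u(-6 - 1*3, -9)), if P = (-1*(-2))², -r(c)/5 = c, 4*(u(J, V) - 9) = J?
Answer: -233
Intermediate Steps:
u(J, V) = 9 + J/4
r(c) = -5*c
P = 4 (P = 2² = 4)
P*(r(13) + u(-6 - 1*3, -9)) = 4*(-5*13 + (9 + (-6 - 1*3)/4)) = 4*(-65 + (9 + (-6 - 3)/4)) = 4*(-65 + (9 + (¼)*(-9))) = 4*(-65 + (9 - 9/4)) = 4*(-65 + 27/4) = 4*(-233/4) = -233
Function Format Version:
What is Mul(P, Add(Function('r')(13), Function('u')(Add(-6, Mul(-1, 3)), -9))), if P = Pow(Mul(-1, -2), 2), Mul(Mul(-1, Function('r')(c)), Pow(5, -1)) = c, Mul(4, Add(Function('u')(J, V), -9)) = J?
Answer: -233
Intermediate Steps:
Function('u')(J, V) = Add(9, Mul(Rational(1, 4), J))
Function('r')(c) = Mul(-5, c)
P = 4 (P = Pow(2, 2) = 4)
Mul(P, Add(Function('r')(13), Function('u')(Add(-6, Mul(-1, 3)), -9))) = Mul(4, Add(Mul(-5, 13), Add(9, Mul(Rational(1, 4), Add(-6, Mul(-1, 3)))))) = Mul(4, Add(-65, Add(9, Mul(Rational(1, 4), Add(-6, -3))))) = Mul(4, Add(-65, Add(9, Mul(Rational(1, 4), -9)))) = Mul(4, Add(-65, Add(9, Rational(-9, 4)))) = Mul(4, Add(-65, Rational(27, 4))) = Mul(4, Rational(-233, 4)) = -233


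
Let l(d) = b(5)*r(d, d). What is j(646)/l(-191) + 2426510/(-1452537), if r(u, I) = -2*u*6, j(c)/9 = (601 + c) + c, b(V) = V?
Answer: -1020310577/5548691340 ≈ -0.18388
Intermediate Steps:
j(c) = 5409 + 18*c (j(c) = 9*((601 + c) + c) = 9*(601 + 2*c) = 5409 + 18*c)
r(u, I) = -12*u
l(d) = -60*d (l(d) = 5*(-12*d) = -60*d)
j(646)/l(-191) + 2426510/(-1452537) = (5409 + 18*646)/((-60*(-191))) + 2426510/(-1452537) = (5409 + 11628)/11460 + 2426510*(-1/1452537) = 17037*(1/11460) - 2426510/1452537 = 5679/3820 - 2426510/1452537 = -1020310577/5548691340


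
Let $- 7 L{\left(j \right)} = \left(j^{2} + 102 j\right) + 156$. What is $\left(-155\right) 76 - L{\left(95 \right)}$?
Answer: $- \frac{63589}{7} \approx -9084.1$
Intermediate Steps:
$L{\left(j \right)} = - \frac{156}{7} - \frac{102 j}{7} - \frac{j^{2}}{7}$ ($L{\left(j \right)} = - \frac{\left(j^{2} + 102 j\right) + 156}{7} = - \frac{156 + j^{2} + 102 j}{7} = - \frac{156}{7} - \frac{102 j}{7} - \frac{j^{2}}{7}$)
$\left(-155\right) 76 - L{\left(95 \right)} = \left(-155\right) 76 - \left(- \frac{156}{7} - \frac{9690}{7} - \frac{95^{2}}{7}\right) = -11780 - \left(- \frac{156}{7} - \frac{9690}{7} - \frac{9025}{7}\right) = -11780 - - \frac{18871}{7} = -11780 + \frac{18871}{7} = - \frac{63589}{7}$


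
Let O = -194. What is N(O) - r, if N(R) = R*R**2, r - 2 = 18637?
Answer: -7320023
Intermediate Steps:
r = 18639 (r = 2 + 18637 = 18639)
N(R) = R**3
N(O) - r = (-194)**3 - 1*18639 = -7301384 - 18639 = -7320023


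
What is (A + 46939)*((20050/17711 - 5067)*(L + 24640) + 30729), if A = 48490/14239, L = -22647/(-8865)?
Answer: -4365943122015631154639398/745212375195 ≈ -5.8587e+12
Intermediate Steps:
L = 7549/2955 (L = -22647*(-1/8865) = 7549/2955 ≈ 2.5547)
A = 48490/14239 (A = 48490*(1/14239) = 48490/14239 ≈ 3.4054)
(A + 46939)*((20050/17711 - 5067)*(L + 24640) + 30729) = (48490/14239 + 46939)*((20050/17711 - 5067)*(7549/2955 + 24640) + 30729) = 668412911*((20050*(1/17711) - 5067)*(72818749/2955) + 30729)/14239 = 668412911*((20050/17711 - 5067)*(72818749/2955) + 30729)/14239 = 668412911*(-89721587/17711*72818749/2955 + 30729)/14239 = 668412911*(-6533413723634663/52336005 + 30729)/14239 = (668412911/14239)*(-6531805490537018/52336005) = -4365943122015631154639398/745212375195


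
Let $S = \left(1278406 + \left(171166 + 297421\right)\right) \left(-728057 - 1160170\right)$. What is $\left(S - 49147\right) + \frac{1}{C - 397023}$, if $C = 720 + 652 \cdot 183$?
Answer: $- \frac{913702390602358747}{276987} \approx -3.2987 \cdot 10^{12}$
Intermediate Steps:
$C = 120036$ ($C = 720 + 119316 = 120036$)
$S = -3298719351411$ ($S = \left(1278406 + 468587\right) \left(-1888227\right) = 1746993 \left(-1888227\right) = -3298719351411$)
$\left(S - 49147\right) + \frac{1}{C - 397023} = \left(-3298719351411 - 49147\right) + \frac{1}{120036 - 397023} = -3298719400558 + \frac{1}{-276987} = -3298719400558 - \frac{1}{276987} = - \frac{913702390602358747}{276987}$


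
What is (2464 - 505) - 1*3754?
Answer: -1795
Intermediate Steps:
(2464 - 505) - 1*3754 = 1959 - 3754 = -1795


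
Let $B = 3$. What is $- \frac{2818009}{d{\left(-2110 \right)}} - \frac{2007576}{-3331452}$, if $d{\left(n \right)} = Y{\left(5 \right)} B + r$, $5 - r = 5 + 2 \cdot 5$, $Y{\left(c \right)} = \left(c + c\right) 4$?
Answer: $- \frac{782320073809}{30538310} \approx -25618.0$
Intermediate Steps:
$Y{\left(c \right)} = 8 c$ ($Y{\left(c \right)} = 2 c 4 = 8 c$)
$r = -10$ ($r = 5 - \left(5 + 2 \cdot 5\right) = 5 - \left(5 + 10\right) = 5 - 15 = -10$)
$d{\left(n \right)} = 110$ ($d{\left(n \right)} = 8 \cdot 5 \cdot 3 - 10 = 40 \cdot 3 - 10 = 120 - 10 = 110$)
$- \frac{2818009}{d{\left(-2110 \right)}} - \frac{2007576}{-3331452} = - \frac{2818009}{110} - \frac{2007576}{-3331452} = \left(-2818009\right) \frac{1}{110} - - \frac{167298}{277621} = - \frac{2818009}{110} + \frac{167298}{277621} = - \frac{782320073809}{30538310}$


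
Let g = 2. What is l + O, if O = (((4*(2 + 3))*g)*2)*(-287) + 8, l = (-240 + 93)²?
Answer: -1343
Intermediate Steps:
l = 21609 (l = (-147)² = 21609)
O = -22952 (O = (((4*(2 + 3))*2)*2)*(-287) + 8 = (((4*5)*2)*2)*(-287) + 8 = ((20*2)*2)*(-287) + 8 = (40*2)*(-287) + 8 = 80*(-287) + 8 = -22960 + 8 = -22952)
l + O = 21609 - 22952 = -1343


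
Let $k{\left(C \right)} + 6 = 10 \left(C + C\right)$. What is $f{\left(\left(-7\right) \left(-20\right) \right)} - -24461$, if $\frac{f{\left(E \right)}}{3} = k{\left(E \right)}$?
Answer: $32843$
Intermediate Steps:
$k{\left(C \right)} = -6 + 20 C$ ($k{\left(C \right)} = -6 + 10 \left(C + C\right) = -6 + 10 \cdot 2 C = -6 + 20 C$)
$f{\left(E \right)} = -18 + 60 E$ ($f{\left(E \right)} = 3 \left(-6 + 20 E\right) = -18 + 60 E$)
$f{\left(\left(-7\right) \left(-20\right) \right)} - -24461 = \left(-18 + 60 \left(\left(-7\right) \left(-20\right)\right)\right) - -24461 = \left(-18 + 60 \cdot 140\right) + 24461 = \left(-18 + 8400\right) + 24461 = 8382 + 24461 = 32843$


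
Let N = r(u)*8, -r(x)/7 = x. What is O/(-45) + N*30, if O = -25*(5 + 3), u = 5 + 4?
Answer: -136040/9 ≈ -15116.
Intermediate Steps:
u = 9
r(x) = -7*x
O = -200 (O = -25*8 = -200)
N = -504 (N = -7*9*8 = -63*8 = -504)
O/(-45) + N*30 = -200/(-45) - 504*30 = -200*(-1/45) - 15120 = 40/9 - 15120 = -136040/9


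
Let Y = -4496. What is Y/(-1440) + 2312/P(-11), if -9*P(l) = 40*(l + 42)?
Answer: -38107/2790 ≈ -13.658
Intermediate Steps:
P(l) = -560/3 - 40*l/9 (P(l) = -40*(l + 42)/9 = -40*(42 + l)/9 = -(1680 + 40*l)/9 = -560/3 - 40*l/9)
Y/(-1440) + 2312/P(-11) = -4496/(-1440) + 2312/(-560/3 - 40/9*(-11)) = -4496*(-1/1440) + 2312/(-560/3 + 440/9) = 281/90 + 2312/(-1240/9) = 281/90 + 2312*(-9/1240) = 281/90 - 2601/155 = -38107/2790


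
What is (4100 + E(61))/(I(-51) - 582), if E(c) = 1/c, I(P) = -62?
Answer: -250101/39284 ≈ -6.3665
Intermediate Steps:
(4100 + E(61))/(I(-51) - 582) = (4100 + 1/61)/(-62 - 582) = (4100 + 1/61)/(-644) = (250101/61)*(-1/644) = -250101/39284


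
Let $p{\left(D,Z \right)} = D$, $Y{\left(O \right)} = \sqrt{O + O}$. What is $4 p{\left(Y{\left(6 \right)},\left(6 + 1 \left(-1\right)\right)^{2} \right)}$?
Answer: $8 \sqrt{3} \approx 13.856$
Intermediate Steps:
$Y{\left(O \right)} = \sqrt{2} \sqrt{O}$ ($Y{\left(O \right)} = \sqrt{2 O} = \sqrt{2} \sqrt{O}$)
$4 p{\left(Y{\left(6 \right)},\left(6 + 1 \left(-1\right)\right)^{2} \right)} = 4 \sqrt{2} \sqrt{6} = 4 \cdot 2 \sqrt{3} = 8 \sqrt{3}$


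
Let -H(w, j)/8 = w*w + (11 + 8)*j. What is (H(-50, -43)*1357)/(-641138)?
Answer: 537372/18857 ≈ 28.497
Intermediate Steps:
H(w, j) = -152*j - 8*w**2 (H(w, j) = -8*(w*w + (11 + 8)*j) = -8*(w**2 + 19*j) = -152*j - 8*w**2)
(H(-50, -43)*1357)/(-641138) = ((-152*(-43) - 8*(-50)**2)*1357)/(-641138) = ((6536 - 8*2500)*1357)*(-1/641138) = ((6536 - 20000)*1357)*(-1/641138) = -13464*1357*(-1/641138) = -18270648*(-1/641138) = 537372/18857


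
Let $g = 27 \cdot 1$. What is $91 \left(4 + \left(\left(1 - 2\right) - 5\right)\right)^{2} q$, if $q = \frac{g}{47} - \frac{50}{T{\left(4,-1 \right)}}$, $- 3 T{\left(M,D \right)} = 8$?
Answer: $\frac{330603}{47} \approx 7034.1$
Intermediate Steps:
$T{\left(M,D \right)} = - \frac{8}{3}$ ($T{\left(M,D \right)} = \left(- \frac{1}{3}\right) 8 = - \frac{8}{3}$)
$g = 27$
$q = \frac{3633}{188}$ ($q = \frac{27}{47} - \frac{50}{- \frac{8}{3}} = 27 \cdot \frac{1}{47} - - \frac{75}{4} = \frac{27}{47} + \frac{75}{4} = \frac{3633}{188} \approx 19.324$)
$91 \left(4 + \left(\left(1 - 2\right) - 5\right)\right)^{2} q = 91 \left(4 + \left(\left(1 - 2\right) - 5\right)\right)^{2} \cdot \frac{3633}{188} = 91 \left(4 - 6\right)^{2} \cdot \frac{3633}{188} = 91 \left(-2\right)^{2} \cdot \frac{3633}{188} = 91 \cdot 4 \cdot \frac{3633}{188} = 364 \cdot \frac{3633}{188} = \frac{330603}{47}$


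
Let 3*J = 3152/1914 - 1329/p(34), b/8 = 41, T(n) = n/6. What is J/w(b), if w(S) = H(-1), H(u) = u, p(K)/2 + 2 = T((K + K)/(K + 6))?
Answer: -38317918/295713 ≈ -129.58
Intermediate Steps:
T(n) = n/6 (T(n) = n*(⅙) = n/6)
p(K) = -4 + 2*K/(3*(6 + K)) (p(K) = -4 + 2*(((K + K)/(K + 6))/6) = -4 + 2*(((2*K)/(6 + K))/6) = -4 + 2*((2*K/(6 + K))/6) = -4 + 2*(K/(3*(6 + K))) = -4 + 2*K/(3*(6 + K)))
b = 328 (b = 8*41 = 328)
w(S) = -1
J = 38317918/295713 (J = (3152/1914 - 1329*3*(6 + 34)/(2*(-36 - 5*34)))/3 = (3152*(1/1914) - 1329*60/(-36 - 170))/3 = (1576/957 - 1329/((⅔)*(1/40)*(-206)))/3 = (1576/957 - 1329/(-103/30))/3 = (1576/957 - 1329*(-30/103))/3 = (1576/957 + 39870/103)/3 = (⅓)*(38317918/98571) = 38317918/295713 ≈ 129.58)
J/w(b) = (38317918/295713)/(-1) = (38317918/295713)*(-1) = -38317918/295713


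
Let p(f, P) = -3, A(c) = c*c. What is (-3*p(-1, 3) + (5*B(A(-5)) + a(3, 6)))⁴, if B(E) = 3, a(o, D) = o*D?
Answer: 3111696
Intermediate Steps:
A(c) = c²
a(o, D) = D*o
(-3*p(-1, 3) + (5*B(A(-5)) + a(3, 6)))⁴ = (-3*(-3) + (5*3 + 6*3))⁴ = (9 + (15 + 18))⁴ = (9 + 33)⁴ = 42⁴ = 3111696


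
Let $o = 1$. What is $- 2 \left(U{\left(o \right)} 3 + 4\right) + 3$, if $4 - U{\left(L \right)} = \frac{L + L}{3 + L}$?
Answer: $-26$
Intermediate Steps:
$U{\left(L \right)} = 4 - \frac{2 L}{3 + L}$ ($U{\left(L \right)} = 4 - \frac{L + L}{3 + L} = 4 - \frac{2 L}{3 + L}$)
$- 2 \left(U{\left(o \right)} 3 + 4\right) + 3 = - 2 \left(\frac{2 \left(6 + 1\right)}{3 + 1} \cdot 3 + 4\right) + 3 = - 2 \left(2 \cdot \frac{1}{4} \cdot 7 \cdot 3 + 4\right) + 3 = - 2 \left(\frac{7}{2} \cdot 3 + 4\right) + 3 = - 2 \left(\frac{21}{2} + 4\right) + 3 = \left(-2\right) \frac{29}{2} + 3 = -29 + 3 = -26$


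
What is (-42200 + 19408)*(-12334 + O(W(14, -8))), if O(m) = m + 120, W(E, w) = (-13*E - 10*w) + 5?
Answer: 280592312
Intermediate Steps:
W(E, w) = 5 - 13*E - 10*w
O(m) = 120 + m
(-42200 + 19408)*(-12334 + O(W(14, -8))) = (-42200 + 19408)*(-12334 + (120 + (5 - 13*14 - 10*(-8)))) = -22792*(-12334 + (120 + (5 - 182 + 80))) = -22792*(-12334 + (120 - 97)) = -22792*(-12334 + 23) = -22792*(-12311) = 280592312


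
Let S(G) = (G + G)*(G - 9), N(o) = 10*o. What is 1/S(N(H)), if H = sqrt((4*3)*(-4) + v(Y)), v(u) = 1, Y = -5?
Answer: -1/9562 + 9*I*sqrt(47)/4494140 ≈ -0.00010458 + 1.3729e-5*I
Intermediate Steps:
H = I*sqrt(47) (H = sqrt((4*3)*(-4) + 1) = sqrt(12*(-4) + 1) = sqrt(-48 + 1) = sqrt(-47) = I*sqrt(47) ≈ 6.8557*I)
S(G) = 2*G*(-9 + G) (S(G) = (2*G)*(-9 + G) = 2*G*(-9 + G))
1/S(N(H)) = 1/(2*(10*(I*sqrt(47)))*(-9 + 10*(I*sqrt(47)))) = 1/(2*(10*I*sqrt(47))*(-9 + 10*I*sqrt(47))) = 1/(20*I*sqrt(47)*(-9 + 10*I*sqrt(47))) = -I*sqrt(47)/(940*(-9 + 10*I*sqrt(47)))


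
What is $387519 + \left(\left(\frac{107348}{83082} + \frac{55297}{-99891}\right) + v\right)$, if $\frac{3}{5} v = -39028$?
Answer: $\frac{40549249685702}{125744607} \approx 3.2247 \cdot 10^{5}$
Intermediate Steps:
$v = - \frac{195140}{3}$ ($v = \frac{5}{3} \left(-39028\right) = - \frac{195140}{3} \approx -65047.0$)
$387519 + \left(\left(\frac{107348}{83082} + \frac{55297}{-99891}\right) + v\right) = 387519 + \left(\left(\frac{107348}{83082} + \frac{55297}{-99891}\right) - \frac{195140}{3}\right) = 387519 + \left(\left(107348 \cdot \frac{1}{83082} + 55297 \left(- \frac{1}{99891}\right)\right) - \frac{195140}{3}\right) = 387519 + \left(\left(\frac{53674}{41541} - \frac{5027}{9081}\right) - \frac{195140}{3}\right) = 387519 + \left(\frac{92862329}{125744607} - \frac{195140}{3}\right) = 387519 - \frac{8179174674331}{125744607} = \frac{40549249685702}{125744607}$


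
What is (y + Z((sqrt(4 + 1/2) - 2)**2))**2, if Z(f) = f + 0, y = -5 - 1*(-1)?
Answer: 369/4 - 54*sqrt(2) ≈ 15.882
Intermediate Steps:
y = -4 (y = -5 + 1 = -4)
Z(f) = f
(y + Z((sqrt(4 + 1/2) - 2)**2))**2 = (-4 + (sqrt(4 + 1/2) - 2)**2)**2 = (-4 + (sqrt(9/2) - 2)**2)**2 = (-4 + (3*sqrt(2)/2 - 2)**2)**2 = (-4 + (-2 + 3*sqrt(2)/2)**2)**2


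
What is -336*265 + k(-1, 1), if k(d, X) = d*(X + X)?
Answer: -89042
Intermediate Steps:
k(d, X) = 2*X*d (k(d, X) = d*(2*X) = 2*X*d)
-336*265 + k(-1, 1) = -336*265 + 2*1*(-1) = -89040 - 2 = -89042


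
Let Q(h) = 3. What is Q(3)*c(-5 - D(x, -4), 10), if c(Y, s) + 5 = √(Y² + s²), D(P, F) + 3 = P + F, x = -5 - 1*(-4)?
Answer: -15 + 3*√109 ≈ 16.321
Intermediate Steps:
x = -1 (x = -5 + 4 = -1)
D(P, F) = -3 + F + P (D(P, F) = -3 + (P + F) = -3 + (F + P) = -3 + F + P)
c(Y, s) = -5 + √(Y² + s²)
Q(3)*c(-5 - D(x, -4), 10) = 3*(-5 + √((-5 - (-3 - 4 - 1))² + 10²)) = 3*(-5 + √((-5 - 1*(-8))² + 100)) = 3*(-5 + √((-5 + 8)² + 100)) = 3*(-5 + √(3² + 100)) = 3*(-5 + √(9 + 100)) = 3*(-5 + √109) = -15 + 3*√109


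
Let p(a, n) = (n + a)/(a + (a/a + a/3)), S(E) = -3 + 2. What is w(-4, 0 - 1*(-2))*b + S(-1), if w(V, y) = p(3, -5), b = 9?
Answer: -23/5 ≈ -4.6000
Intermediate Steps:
S(E) = -1
p(a, n) = (a + n)/(1 + 4*a/3) (p(a, n) = (a + n)/(a + (1 + a*(1/3))) = (a + n)/(a + (1 + a/3)) = (a + n)/(1 + 4*a/3))
w(V, y) = -2/5 (w(V, y) = 3*(3 - 5)/(3 + 4*3) = 3*(-2)/(3 + 12) = 3*(-2)/15 = 3*(1/15)*(-2) = -2/5)
w(-4, 0 - 1*(-2))*b + S(-1) = -2/5*9 - 1 = -18/5 - 1 = -23/5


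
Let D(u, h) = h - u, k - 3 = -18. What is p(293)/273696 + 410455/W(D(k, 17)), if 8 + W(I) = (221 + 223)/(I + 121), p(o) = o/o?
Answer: -286466723771/3558048 ≈ -80512.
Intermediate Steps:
k = -15 (k = 3 - 18 = -15)
p(o) = 1
W(I) = -8 + 444/(121 + I) (W(I) = -8 + (221 + 223)/(I + 121) = -8 + 444/(121 + I))
p(293)/273696 + 410455/W(D(k, 17)) = 1/273696 + 410455/((4*(-131 - 2*(17 - 1*(-15)))/(121 + (17 - 1*(-15))))) = 1*(1/273696) + 410455/((4*(-131 - 2*(17 + 15))/(121 + (17 + 15)))) = 1/273696 + 410455/((4*(-131 - 2*32)/(121 + 32))) = 1/273696 + 410455/((4*(-131 - 64)/153)) = 1/273696 + 410455/((4*(1/153)*(-195))) = 1/273696 + 410455/(-260/51) = 1/273696 + 410455*(-51/260) = 1/273696 - 4186641/52 = -286466723771/3558048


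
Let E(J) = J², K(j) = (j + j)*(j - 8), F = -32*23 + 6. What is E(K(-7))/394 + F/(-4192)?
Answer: 46288705/412912 ≈ 112.10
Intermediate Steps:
F = -730 (F = -736 + 6 = -730)
K(j) = 2*j*(-8 + j) (K(j) = (2*j)*(-8 + j) = 2*j*(-8 + j))
E(K(-7))/394 + F/(-4192) = (2*(-7)*(-8 - 7))²/394 - 730/(-4192) = (2*(-7)*(-15))²*(1/394) - 730*(-1/4192) = 210²*(1/394) + 365/2096 = 44100*(1/394) + 365/2096 = 22050/197 + 365/2096 = 46288705/412912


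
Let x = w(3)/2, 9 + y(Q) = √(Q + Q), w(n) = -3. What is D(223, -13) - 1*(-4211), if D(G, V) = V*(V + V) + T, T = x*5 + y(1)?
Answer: 9065/2 + √2 ≈ 4533.9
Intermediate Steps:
y(Q) = -9 + √2*√Q (y(Q) = -9 + √(Q + Q) = -9 + √(2*Q) = -9 + √2*√Q)
x = -3/2 ≈ -1.5000
T = -33/2 + √2 (T = -3/2*5 + (-9 + √2*√1) = -15/2 + (-9 + √2*1) = -15/2 + (-9 + √2) = -33/2 + √2 ≈ -15.086)
D(G, V) = -33/2 + √2 + 2*V² (D(G, V) = V*(V + V) + (-33/2 + √2) = V*(2*V) + (-33/2 + √2) = 2*V² + (-33/2 + √2) = -33/2 + √2 + 2*V²)
D(223, -13) - 1*(-4211) = (-33/2 + √2 + 2*(-13)²) - 1*(-4211) = (-33/2 + √2 + 2*169) + 4211 = (-33/2 + √2 + 338) + 4211 = (643/2 + √2) + 4211 = 9065/2 + √2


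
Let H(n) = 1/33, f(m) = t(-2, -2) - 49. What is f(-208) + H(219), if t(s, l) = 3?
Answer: -1517/33 ≈ -45.970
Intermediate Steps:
f(m) = -46 (f(m) = 3 - 49 = -46)
H(n) = 1/33
f(-208) + H(219) = -46 + 1/33 = -1517/33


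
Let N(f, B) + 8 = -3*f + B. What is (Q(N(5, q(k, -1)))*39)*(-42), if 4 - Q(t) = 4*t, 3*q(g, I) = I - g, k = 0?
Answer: -159432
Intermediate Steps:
q(g, I) = -g/3 + I/3 (q(g, I) = (I - g)/3 = -g/3 + I/3)
N(f, B) = -8 + B - 3*f (N(f, B) = -8 + (-3*f + B) = -8 + (B - 3*f) = -8 + B - 3*f)
Q(t) = 4 - 4*t
(Q(N(5, q(k, -1)))*39)*(-42) = ((4 - 4*(-8 + (-⅓*0 + (⅓)*(-1)) - 3*5))*39)*(-42) = ((4 - 4*(-8 + (0 - ⅓) - 15))*39)*(-42) = ((4 - 4*(-8 - ⅓ - 15))*39)*(-42) = ((4 - 4*(-70/3))*39)*(-42) = ((4 + 280/3)*39)*(-42) = ((292/3)*39)*(-42) = 3796*(-42) = -159432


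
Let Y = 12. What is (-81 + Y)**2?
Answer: 4761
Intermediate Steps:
(-81 + Y)**2 = (-81 + 12)**2 = (-69)**2 = 4761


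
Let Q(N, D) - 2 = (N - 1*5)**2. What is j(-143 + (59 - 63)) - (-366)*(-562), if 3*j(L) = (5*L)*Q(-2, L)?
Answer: -218187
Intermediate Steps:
Q(N, D) = 2 + (-5 + N)**2 (Q(N, D) = 2 + (N - 1*5)**2 = 2 + (N - 5)**2 = 2 + (-5 + N)**2)
j(L) = 85*L (j(L) = ((5*L)*(2 + (-5 - 2)**2))/3 = ((5*L)*(2 + (-7)**2))/3 = ((5*L)*(2 + 49))/3 = ((5*L)*51)/3 = (255*L)/3 = 85*L)
j(-143 + (59 - 63)) - (-366)*(-562) = 85*(-143 + (59 - 63)) - (-366)*(-562) = 85*(-143 - 4) - 1*205692 = 85*(-147) - 205692 = -12495 - 205692 = -218187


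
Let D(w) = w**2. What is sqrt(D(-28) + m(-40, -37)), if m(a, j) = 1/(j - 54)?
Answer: 3*sqrt(721357)/91 ≈ 28.000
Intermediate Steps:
m(a, j) = 1/(-54 + j)
sqrt(D(-28) + m(-40, -37)) = sqrt((-28)**2 + 1/(-54 - 37)) = sqrt(784 + 1/(-91)) = sqrt(784 - 1/91) = sqrt(71343/91) = 3*sqrt(721357)/91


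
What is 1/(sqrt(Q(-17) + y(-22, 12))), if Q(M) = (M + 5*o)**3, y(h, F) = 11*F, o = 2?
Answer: -I*sqrt(211)/211 ≈ -0.068843*I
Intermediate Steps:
Q(M) = (10 + M)**3 (Q(M) = (M + 5*2)**3 = (M + 10)**3 = (10 + M)**3)
1/(sqrt(Q(-17) + y(-22, 12))) = 1/(sqrt((10 - 17)**3 + 11*12)) = 1/(sqrt((-7)**3 + 132)) = 1/(sqrt(-343 + 132)) = 1/(sqrt(-211)) = 1/(I*sqrt(211)) = -I*sqrt(211)/211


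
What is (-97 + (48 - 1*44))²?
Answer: 8649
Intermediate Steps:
(-97 + (48 - 1*44))² = (-97 + (48 - 44))² = (-97 + 4)² = (-93)² = 8649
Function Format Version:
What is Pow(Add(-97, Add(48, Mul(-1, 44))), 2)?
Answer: 8649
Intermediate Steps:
Pow(Add(-97, Add(48, Mul(-1, 44))), 2) = Pow(Add(-97, Add(48, -44)), 2) = Pow(Add(-97, 4), 2) = Pow(-93, 2) = 8649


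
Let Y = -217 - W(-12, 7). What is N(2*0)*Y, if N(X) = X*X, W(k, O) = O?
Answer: 0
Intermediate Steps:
N(X) = X²
Y = -224 (Y = -217 - 1*7 = -217 - 7 = -224)
N(2*0)*Y = (2*0)²*(-224) = 0²*(-224) = 0*(-224) = 0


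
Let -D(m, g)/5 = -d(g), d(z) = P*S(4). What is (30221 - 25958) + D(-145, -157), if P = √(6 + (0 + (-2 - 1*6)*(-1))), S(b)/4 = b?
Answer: 4263 + 80*√14 ≈ 4562.3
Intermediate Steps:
S(b) = 4*b
P = √14 (P = √(6 + (0 + (-2 - 6)*(-1))) = √(6 + (0 - 8*(-1))) = √(6 + (0 + 8)) = √(6 + 8) = √14 ≈ 3.7417)
d(z) = 16*√14 (d(z) = √14*(4*4) = √14*16 = 16*√14)
D(m, g) = 80*√14 (D(m, g) = -(-5)*16*√14 = -(-80)*√14 = 80*√14)
(30221 - 25958) + D(-145, -157) = (30221 - 25958) + 80*√14 = 4263 + 80*√14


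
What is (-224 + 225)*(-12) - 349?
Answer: -361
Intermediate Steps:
(-224 + 225)*(-12) - 349 = 1*(-12) - 349 = -12 - 349 = -361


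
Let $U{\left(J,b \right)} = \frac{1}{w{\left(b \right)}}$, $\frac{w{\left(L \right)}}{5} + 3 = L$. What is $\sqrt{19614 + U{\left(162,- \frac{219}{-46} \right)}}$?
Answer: $\frac{2 \sqrt{9929645}}{45} \approx 140.05$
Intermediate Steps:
$w{\left(L \right)} = -15 + 5 L$
$U{\left(J,b \right)} = \frac{1}{-15 + 5 b}$
$\sqrt{19614 + U{\left(162,- \frac{219}{-46} \right)}} = \sqrt{19614 + \frac{1}{5 \left(-3 - \frac{219}{-46}\right)}} = \sqrt{19614 + \frac{1}{5 \left(-3 - - \frac{219}{46}\right)}} = \sqrt{19614 + \frac{1}{5 \left(-3 + \frac{219}{46}\right)}} = \sqrt{19614 + \frac{1}{5 \cdot \frac{81}{46}}} = \sqrt{19614 + \frac{1}{5} \cdot \frac{46}{81}} = \sqrt{19614 + \frac{46}{405}} = \sqrt{\frac{7943716}{405}} = \frac{2 \sqrt{9929645}}{45}$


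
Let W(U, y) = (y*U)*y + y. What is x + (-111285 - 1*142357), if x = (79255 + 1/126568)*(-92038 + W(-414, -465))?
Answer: -898887619717016829/126568 ≈ -7.1020e+12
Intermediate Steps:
W(U, y) = y + U*y² (W(U, y) = (U*y)*y + y = U*y² + y = y + U*y²)
x = -898887587614056173/126568 (x = (79255 + 1/126568)*(-92038 - 465*(1 - 414*(-465))) = (79255 + 1/126568)*(-92038 - 465*(1 + 192510)) = 10031146841*(-92038 - 465*192511)/126568 = 10031146841*(-92038 - 89517615)/126568 = (10031146841/126568)*(-89609653) = -898887587614056173/126568 ≈ -7.1020e+12)
x + (-111285 - 1*142357) = -898887587614056173/126568 + (-111285 - 1*142357) = -898887587614056173/126568 + (-111285 - 142357) = -898887587614056173/126568 - 253642 = -898887619717016829/126568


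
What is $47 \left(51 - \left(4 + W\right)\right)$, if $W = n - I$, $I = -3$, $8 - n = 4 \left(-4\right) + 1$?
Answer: $987$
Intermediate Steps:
$n = 23$ ($n = 8 - \left(4 \left(-4\right) + 1\right) = 8 - \left(-16 + 1\right) = 8 - -15 = 8 + 15 = 23$)
$W = 26$ ($W = 23 - -3 = 23 + 3 = 26$)
$47 \left(51 - \left(4 + W\right)\right) = 47 \left(51 - 30\right) = 47 \cdot 21 = 987$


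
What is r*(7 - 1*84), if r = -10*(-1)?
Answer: -770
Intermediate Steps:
r = 10
r*(7 - 1*84) = 10*(7 - 1*84) = 10*(7 - 84) = 10*(-77) = -770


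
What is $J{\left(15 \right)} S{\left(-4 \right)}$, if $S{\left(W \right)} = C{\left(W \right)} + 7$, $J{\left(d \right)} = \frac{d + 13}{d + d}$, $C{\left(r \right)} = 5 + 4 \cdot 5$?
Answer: $\frac{448}{15} \approx 29.867$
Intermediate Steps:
$C{\left(r \right)} = 25$ ($C{\left(r \right)} = 5 + 20 = 25$)
$J{\left(d \right)} = \frac{13 + d}{2 d}$
$S{\left(W \right)} = 32$ ($S{\left(W \right)} = 25 + 7 = 32$)
$J{\left(15 \right)} S{\left(-4 \right)} = \frac{13 + 15}{2 \cdot 15} \cdot 32 = \frac{1}{2} \cdot \frac{1}{15} \cdot 28 \cdot 32 = \frac{14}{15} \cdot 32 = \frac{448}{15}$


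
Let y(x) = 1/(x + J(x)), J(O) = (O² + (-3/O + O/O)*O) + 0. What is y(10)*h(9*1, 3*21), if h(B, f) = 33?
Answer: 11/39 ≈ 0.28205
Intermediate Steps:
J(O) = O² + O*(1 - 3/O) (J(O) = (O² + (-3/O + 1)*O) + 0 = (O² + (1 - 3/O)*O) + 0 = (O² + O*(1 - 3/O)) + 0 = O² + O*(1 - 3/O))
y(x) = 1/(-3 + x² + 2*x) (y(x) = 1/(x + (-3 + x + x²)) = 1/(-3 + x² + 2*x))
y(10)*h(9*1, 3*21) = 33/(-3 + 10² + 2*10) = 33/(-3 + 100 + 20) = 33/117 = (1/117)*33 = 11/39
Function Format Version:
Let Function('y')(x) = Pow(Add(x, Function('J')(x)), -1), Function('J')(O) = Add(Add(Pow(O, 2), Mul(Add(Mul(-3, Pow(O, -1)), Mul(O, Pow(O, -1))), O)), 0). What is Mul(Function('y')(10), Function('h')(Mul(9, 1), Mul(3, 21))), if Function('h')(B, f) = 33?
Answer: Rational(11, 39) ≈ 0.28205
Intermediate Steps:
Function('J')(O) = Add(Pow(O, 2), Mul(O, Add(1, Mul(-3, Pow(O, -1))))) (Function('J')(O) = Add(Add(Pow(O, 2), Mul(Add(Mul(-3, Pow(O, -1)), 1), O)), 0) = Add(Add(Pow(O, 2), Mul(Add(1, Mul(-3, Pow(O, -1))), O)), 0) = Add(Add(Pow(O, 2), Mul(O, Add(1, Mul(-3, Pow(O, -1))))), 0) = Add(Pow(O, 2), Mul(O, Add(1, Mul(-3, Pow(O, -1))))))
Function('y')(x) = Pow(Add(-3, Pow(x, 2), Mul(2, x)), -1) (Function('y')(x) = Pow(Add(x, Add(-3, x, Pow(x, 2))), -1) = Pow(Add(-3, Pow(x, 2), Mul(2, x)), -1))
Mul(Function('y')(10), Function('h')(Mul(9, 1), Mul(3, 21))) = Mul(Pow(Add(-3, Pow(10, 2), Mul(2, 10)), -1), 33) = Mul(Pow(Add(-3, 100, 20), -1), 33) = Mul(Pow(117, -1), 33) = Mul(Rational(1, 117), 33) = Rational(11, 39)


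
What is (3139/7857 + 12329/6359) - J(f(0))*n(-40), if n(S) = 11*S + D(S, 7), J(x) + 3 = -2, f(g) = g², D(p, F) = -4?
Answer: -110800282006/49962663 ≈ -2217.7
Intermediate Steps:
J(x) = -5 (J(x) = -3 - 2 = -5)
n(S) = -4 + 11*S (n(S) = 11*S - 4 = -4 + 11*S)
(3139/7857 + 12329/6359) - J(f(0))*n(-40) = (3139/7857 + 12329/6359) - (-5)*(-4 + 11*(-40)) = (3139*(1/7857) + 12329*(1/6359)) - (-5)*(-4 - 440) = (3139/7857 + 12329/6359) - (-5)*(-444) = 116829854/49962663 - 1*2220 = 116829854/49962663 - 2220 = -110800282006/49962663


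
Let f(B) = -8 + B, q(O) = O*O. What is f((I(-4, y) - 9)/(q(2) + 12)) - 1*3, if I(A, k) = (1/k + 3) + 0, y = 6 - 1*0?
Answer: -1091/96 ≈ -11.365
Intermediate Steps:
y = 6 (y = 6 + 0 = 6)
q(O) = O²
I(A, k) = 3 + 1/k (I(A, k) = (3 + 1/k) + 0 = 3 + 1/k)
f((I(-4, y) - 9)/(q(2) + 12)) - 1*3 = (-8 + ((3 + 1/6) - 9)/(2² + 12)) - 1*3 = (-8 + ((3 + ⅙) - 9)/(4 + 12)) - 3 = (-8 + (19/6 - 9)/16) - 3 = (-8 - 35/6*1/16) - 3 = (-8 - 35/96) - 3 = -803/96 - 3 = -1091/96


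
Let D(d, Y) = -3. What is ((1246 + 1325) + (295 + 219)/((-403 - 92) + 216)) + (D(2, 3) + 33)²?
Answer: 967895/279 ≈ 3469.2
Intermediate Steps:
((1246 + 1325) + (295 + 219)/((-403 - 92) + 216)) + (D(2, 3) + 33)² = ((1246 + 1325) + (295 + 219)/((-403 - 92) + 216)) + (-3 + 33)² = (2571 + 514/(-495 + 216)) + 30² = (2571 + 514/(-279)) + 900 = (2571 + 514*(-1/279)) + 900 = (2571 - 514/279) + 900 = 716795/279 + 900 = 967895/279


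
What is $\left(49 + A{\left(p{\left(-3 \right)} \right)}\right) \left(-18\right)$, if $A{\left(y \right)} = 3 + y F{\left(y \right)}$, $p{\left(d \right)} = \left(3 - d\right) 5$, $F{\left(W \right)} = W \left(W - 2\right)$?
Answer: $-454536$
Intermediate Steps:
$F{\left(W \right)} = W \left(-2 + W\right)$
$p{\left(d \right)} = 15 - 5 d$
$A{\left(y \right)} = 3 + y^{2} \left(-2 + y\right)$ ($A{\left(y \right)} = 3 + y y \left(-2 + y\right) = 3 + y^{2} \left(-2 + y\right)$)
$\left(49 + A{\left(p{\left(-3 \right)} \right)}\right) \left(-18\right) = \left(49 + \left(3 + \left(15 - -15\right)^{2} \left(-2 + \left(15 - -15\right)\right)\right)\right) \left(-18\right) = \left(49 + \left(3 + \left(15 + 15\right)^{2} \left(-2 + \left(15 + 15\right)\right)\right)\right) \left(-18\right) = \left(49 + \left(3 + 30^{2} \left(-2 + 30\right)\right)\right) \left(-18\right) = \left(49 + \left(3 + 900 \cdot 28\right)\right) \left(-18\right) = \left(49 + \left(3 + 25200\right)\right) \left(-18\right) = \left(49 + 25203\right) \left(-18\right) = 25252 \left(-18\right) = -454536$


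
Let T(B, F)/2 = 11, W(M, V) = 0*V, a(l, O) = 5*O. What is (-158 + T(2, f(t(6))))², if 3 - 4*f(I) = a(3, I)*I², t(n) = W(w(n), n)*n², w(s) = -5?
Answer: 18496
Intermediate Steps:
W(M, V) = 0
t(n) = 0 (t(n) = 0*n² = 0)
f(I) = ¾ - 5*I³/4 (f(I) = ¾ - 5*I*I²/4 = ¾ - 5*I³/4)
T(B, F) = 22 (T(B, F) = 2*11 = 22)
(-158 + T(2, f(t(6))))² = (-158 + 22)² = (-136)² = 18496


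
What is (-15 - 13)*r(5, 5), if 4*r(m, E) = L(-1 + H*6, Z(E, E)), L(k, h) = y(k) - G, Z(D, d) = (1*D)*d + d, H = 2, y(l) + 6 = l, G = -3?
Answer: -56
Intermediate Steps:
y(l) = -6 + l
Z(D, d) = d + D*d (Z(D, d) = D*d + d = d + D*d)
L(k, h) = -3 + k (L(k, h) = (-6 + k) - 1*(-3) = (-6 + k) + 3 = -3 + k)
r(m, E) = 2 (r(m, E) = (-3 + (-1 + 2*6))/4 = (-3 + (-1 + 12))/4 = (-3 + 11)/4 = (1/4)*8 = 2)
(-15 - 13)*r(5, 5) = (-15 - 13)*2 = -28*2 = -56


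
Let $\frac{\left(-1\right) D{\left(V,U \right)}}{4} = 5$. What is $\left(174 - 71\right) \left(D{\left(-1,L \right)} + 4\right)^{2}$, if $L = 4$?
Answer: $26368$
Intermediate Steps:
$D{\left(V,U \right)} = -20$ ($D{\left(V,U \right)} = \left(-4\right) 5 = -20$)
$\left(174 - 71\right) \left(D{\left(-1,L \right)} + 4\right)^{2} = \left(174 - 71\right) \left(-20 + 4\right)^{2} = 103 \left(-16\right)^{2} = 103 \cdot 256 = 26368$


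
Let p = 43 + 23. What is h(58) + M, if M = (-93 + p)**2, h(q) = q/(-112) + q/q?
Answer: 40851/56 ≈ 729.48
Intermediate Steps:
h(q) = 1 - q/112 (h(q) = q*(-1/112) + 1 = -q/112 + 1 = 1 - q/112)
p = 66
M = 729 (M = (-93 + 66)**2 = (-27)**2 = 729)
h(58) + M = (1 - 1/112*58) + 729 = (1 - 29/56) + 729 = 27/56 + 729 = 40851/56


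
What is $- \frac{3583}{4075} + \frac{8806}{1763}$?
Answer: $\frac{29567621}{7184225} \approx 4.1156$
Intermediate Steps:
$- \frac{3583}{4075} + \frac{8806}{1763} = \frac{29567621}{7184225}$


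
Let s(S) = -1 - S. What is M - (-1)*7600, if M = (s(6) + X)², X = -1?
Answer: 7664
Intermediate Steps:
M = 64 (M = ((-1 - 1*6) - 1)² = ((-1 - 6) - 1)² = (-7 - 1)² = (-8)² = 64)
M - (-1)*7600 = 64 - (-1)*7600 = 64 - 1*(-7600) = 64 + 7600 = 7664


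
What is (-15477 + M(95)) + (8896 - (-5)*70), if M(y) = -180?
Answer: -6411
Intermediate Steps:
(-15477 + M(95)) + (8896 - (-5)*70) = (-15477 - 180) + (8896 - (-5)*70) = -15657 + (8896 - 1*(-350)) = -15657 + (8896 + 350) = -15657 + 9246 = -6411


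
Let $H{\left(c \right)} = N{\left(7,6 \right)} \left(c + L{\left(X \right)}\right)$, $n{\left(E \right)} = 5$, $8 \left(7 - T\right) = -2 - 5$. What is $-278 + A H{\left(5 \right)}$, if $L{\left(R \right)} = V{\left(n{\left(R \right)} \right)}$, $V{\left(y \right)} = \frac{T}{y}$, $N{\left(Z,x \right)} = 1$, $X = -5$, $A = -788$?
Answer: $- \frac{54591}{10} \approx -5459.1$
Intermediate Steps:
$T = \frac{63}{8}$ ($T = 7 - \frac{-2 - 5}{8} = 7 - - \frac{7}{8} = 7 + \frac{7}{8} = \frac{63}{8} \approx 7.875$)
$V{\left(y \right)} = \frac{63}{8 y}$
$L{\left(R \right)} = \frac{63}{40}$ ($L{\left(R \right)} = \frac{63}{8 \cdot 5} = \frac{63}{8} \cdot \frac{1}{5} = \frac{63}{40}$)
$H{\left(c \right)} = \frac{63}{40} + c$ ($H{\left(c \right)} = 1 \left(c + \frac{63}{40}\right) = 1 \left(\frac{63}{40} + c\right) = \frac{63}{40} + c$)
$-278 + A H{\left(5 \right)} = -278 - 788 \left(\frac{63}{40} + 5\right) = -278 - \frac{51811}{10} = - \frac{54591}{10}$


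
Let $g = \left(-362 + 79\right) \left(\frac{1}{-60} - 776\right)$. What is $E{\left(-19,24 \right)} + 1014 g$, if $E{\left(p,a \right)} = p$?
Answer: $\frac{2226872757}{10} \approx 2.2269 \cdot 10^{8}$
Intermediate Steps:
$g = \frac{13176763}{60}$ ($g = - 283 \left(- \frac{1}{60} - 776\right) = \left(-283\right) \left(- \frac{46561}{60}\right) = \frac{13176763}{60} \approx 2.1961 \cdot 10^{5}$)
$E{\left(-19,24 \right)} + 1014 g = -19 + 1014 \cdot \frac{13176763}{60} = -19 + \frac{2226872947}{10} = \frac{2226872757}{10}$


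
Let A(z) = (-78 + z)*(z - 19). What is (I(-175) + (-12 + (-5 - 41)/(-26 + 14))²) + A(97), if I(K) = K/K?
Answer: 55789/36 ≈ 1549.7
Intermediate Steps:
I(K) = 1
A(z) = (-78 + z)*(-19 + z)
(I(-175) + (-12 + (-5 - 41)/(-26 + 14))²) + A(97) = (1 + (-12 + (-5 - 41)/(-26 + 14))²) + (1482 + 97² - 97*97) = (1 + (-12 - 46/(-12))²) + (1482 + 9409 - 9409) = (1 + (-12 - 46*(-1/12))²) + 1482 = (1 + (-12 + 23/6)²) + 1482 = (1 + (-49/6)²) + 1482 = (1 + 2401/36) + 1482 = 2437/36 + 1482 = 55789/36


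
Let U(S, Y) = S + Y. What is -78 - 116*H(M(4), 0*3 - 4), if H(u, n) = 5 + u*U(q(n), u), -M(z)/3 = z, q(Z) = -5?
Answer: -24322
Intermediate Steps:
M(z) = -3*z
H(u, n) = 5 + u*(-5 + u)
-78 - 116*H(M(4), 0*3 - 4) = -78 - 116*(5 + (-3*4)*(-5 - 3*4)) = -78 - 116*(5 - 12*(-5 - 12)) = -78 - 116*(5 - 12*(-17)) = -78 - 116*(5 + 204) = -78 - 116*209 = -78 - 24244 = -24322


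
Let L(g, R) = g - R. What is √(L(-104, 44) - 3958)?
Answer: I*√4106 ≈ 64.078*I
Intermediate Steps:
√(L(-104, 44) - 3958) = √((-104 - 1*44) - 3958) = √((-104 - 44) - 3958) = √(-148 - 3958) = √(-4106) = I*√4106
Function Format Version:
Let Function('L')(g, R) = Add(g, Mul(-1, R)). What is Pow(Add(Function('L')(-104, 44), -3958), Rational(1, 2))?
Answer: Mul(I, Pow(4106, Rational(1, 2))) ≈ Mul(64.078, I)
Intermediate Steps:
Pow(Add(Function('L')(-104, 44), -3958), Rational(1, 2)) = Pow(Add(Add(-104, Mul(-1, 44)), -3958), Rational(1, 2)) = Pow(Add(Add(-104, -44), -3958), Rational(1, 2)) = Pow(Add(-148, -3958), Rational(1, 2)) = Pow(-4106, Rational(1, 2)) = Mul(I, Pow(4106, Rational(1, 2)))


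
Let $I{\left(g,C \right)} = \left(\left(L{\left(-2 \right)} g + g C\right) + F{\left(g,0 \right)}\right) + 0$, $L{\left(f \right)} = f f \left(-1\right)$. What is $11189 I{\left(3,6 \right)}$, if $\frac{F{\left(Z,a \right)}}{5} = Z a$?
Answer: $67134$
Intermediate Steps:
$L{\left(f \right)} = - f^{2}$ ($L{\left(f \right)} = f^{2} \left(-1\right) = - f^{2}$)
$F{\left(Z,a \right)} = 5 Z a$
$I{\left(g,C \right)} = - 4 g + C g$ ($I{\left(g,C \right)} = \left(\left(- \left(-2\right)^{2} g + g C\right) + 5 g 0\right) + 0 = \left(\left(\left(-1\right) 4 g + C g\right) + 0\right) + 0 = \left(\left(- 4 g + C g\right) + 0\right) + 0 = \left(- 4 g + C g\right) + 0 = - 4 g + C g$)
$11189 I{\left(3,6 \right)} = 11189 \cdot 3 \left(-4 + 6\right) = 11189 \cdot 3 \cdot 2 = 11189 \cdot 6 = 67134$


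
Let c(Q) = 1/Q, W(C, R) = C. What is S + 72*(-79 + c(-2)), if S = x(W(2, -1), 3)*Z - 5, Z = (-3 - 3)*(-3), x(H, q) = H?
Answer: -5693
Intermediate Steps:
Z = 18 (Z = -6*(-3) = 18)
S = 31 (S = 2*18 - 5 = 36 - 5 = 31)
S + 72*(-79 + c(-2)) = 31 + 72*(-79 + 1/(-2)) = 31 + 72*(-79 - ½) = 31 + 72*(-159/2) = 31 - 5724 = -5693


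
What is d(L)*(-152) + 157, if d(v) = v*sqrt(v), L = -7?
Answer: 157 + 1064*I*sqrt(7) ≈ 157.0 + 2815.1*I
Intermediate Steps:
d(v) = v**(3/2)
d(L)*(-152) + 157 = (-7)**(3/2)*(-152) + 157 = -7*I*sqrt(7)*(-152) + 157 = 1064*I*sqrt(7) + 157 = 157 + 1064*I*sqrt(7)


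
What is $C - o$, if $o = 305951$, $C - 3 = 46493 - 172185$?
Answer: $-431640$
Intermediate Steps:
$C = -125689$ ($C = 3 + \left(46493 - 172185\right) = 3 - 125692 = -125689$)
$C - o = -125689 - 305951 = -431640$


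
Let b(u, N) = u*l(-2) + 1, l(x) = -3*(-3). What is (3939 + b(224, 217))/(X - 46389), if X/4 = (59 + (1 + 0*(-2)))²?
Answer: -5956/31989 ≈ -0.18619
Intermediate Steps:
l(x) = 9
b(u, N) = 1 + 9*u (b(u, N) = u*9 + 1 = 9*u + 1 = 1 + 9*u)
X = 14400 (X = 4*(59 + (1 + 0*(-2)))² = 4*(59 + (1 + 0))² = 4*(59 + 1)² = 4*60² = 4*3600 = 14400)
(3939 + b(224, 217))/(X - 46389) = (3939 + (1 + 9*224))/(14400 - 46389) = (3939 + (1 + 2016))/(-31989) = (3939 + 2017)*(-1/31989) = 5956*(-1/31989) = -5956/31989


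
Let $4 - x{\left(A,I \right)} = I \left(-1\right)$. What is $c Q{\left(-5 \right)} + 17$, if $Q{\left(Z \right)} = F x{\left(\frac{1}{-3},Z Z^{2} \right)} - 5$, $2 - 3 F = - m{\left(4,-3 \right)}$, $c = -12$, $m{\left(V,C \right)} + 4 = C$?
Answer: $-2343$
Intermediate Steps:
$m{\left(V,C \right)} = -4 + C$
$F = - \frac{5}{3}$ ($F = \frac{2}{3} - \frac{\left(-1\right) \left(-4 - 3\right)}{3} = \frac{2}{3} - \frac{\left(-1\right) \left(-7\right)}{3} = \frac{2}{3} - \frac{7}{3} = - \frac{5}{3} \approx -1.6667$)
$x{\left(A,I \right)} = 4 + I$ ($x{\left(A,I \right)} = 4 - I \left(-1\right) = 4 - - I = 4 + I$)
$Q{\left(Z \right)} = - \frac{35}{3} - \frac{5 Z^{3}}{3}$ ($Q{\left(Z \right)} = - \frac{5 \left(4 + Z Z^{2}\right)}{3} - 5 = - \frac{5 \left(4 + Z^{3}\right)}{3} - 5 = \left(- \frac{20}{3} - \frac{5 Z^{3}}{3}\right) - 5 = - \frac{35}{3} - \frac{5 Z^{3}}{3}$)
$c Q{\left(-5 \right)} + 17 = - 12 \left(- \frac{35}{3} - \frac{5 \left(-5\right)^{3}}{3}\right) + 17 = - 12 \left(- \frac{35}{3} - - \frac{625}{3}\right) + 17 = - 12 \left(- \frac{35}{3} + \frac{625}{3}\right) + 17 = \left(-12\right) \frac{590}{3} + 17 = -2360 + 17 = -2343$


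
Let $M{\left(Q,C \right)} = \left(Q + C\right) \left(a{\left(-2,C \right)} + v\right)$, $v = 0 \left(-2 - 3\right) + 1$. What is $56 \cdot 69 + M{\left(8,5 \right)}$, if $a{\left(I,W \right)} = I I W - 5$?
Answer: $4072$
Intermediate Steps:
$v = 1$ ($v = 0 \left(-2 - 3\right) + 1 = 0 \left(-5\right) + 1 = 0 + 1 = 1$)
$a{\left(I,W \right)} = -5 + W I^{2}$ ($a{\left(I,W \right)} = I^{2} W - 5 = W I^{2} - 5 = -5 + W I^{2}$)
$M{\left(Q,C \right)} = \left(-4 + 4 C\right) \left(C + Q\right)$ ($M{\left(Q,C \right)} = \left(Q + C\right) \left(\left(-5 + C \left(-2\right)^{2}\right) + 1\right) = \left(C + Q\right) \left(\left(-5 + C 4\right) + 1\right) = \left(C + Q\right) \left(\left(-5 + 4 C\right) + 1\right) = \left(C + Q\right) \left(-4 + 4 C\right) = \left(-4 + 4 C\right) \left(C + Q\right)$)
$56 \cdot 69 + M{\left(8,5 \right)} = 56 \cdot 69 + \left(\left(-4\right) 5 - 32 + 4 \cdot 5^{2} + 4 \cdot 5 \cdot 8\right) = 3864 + \left(-20 - 32 + 4 \cdot 25 + 160\right) = 3864 + \left(-20 - 32 + 100 + 160\right) = 3864 + 208 = 4072$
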